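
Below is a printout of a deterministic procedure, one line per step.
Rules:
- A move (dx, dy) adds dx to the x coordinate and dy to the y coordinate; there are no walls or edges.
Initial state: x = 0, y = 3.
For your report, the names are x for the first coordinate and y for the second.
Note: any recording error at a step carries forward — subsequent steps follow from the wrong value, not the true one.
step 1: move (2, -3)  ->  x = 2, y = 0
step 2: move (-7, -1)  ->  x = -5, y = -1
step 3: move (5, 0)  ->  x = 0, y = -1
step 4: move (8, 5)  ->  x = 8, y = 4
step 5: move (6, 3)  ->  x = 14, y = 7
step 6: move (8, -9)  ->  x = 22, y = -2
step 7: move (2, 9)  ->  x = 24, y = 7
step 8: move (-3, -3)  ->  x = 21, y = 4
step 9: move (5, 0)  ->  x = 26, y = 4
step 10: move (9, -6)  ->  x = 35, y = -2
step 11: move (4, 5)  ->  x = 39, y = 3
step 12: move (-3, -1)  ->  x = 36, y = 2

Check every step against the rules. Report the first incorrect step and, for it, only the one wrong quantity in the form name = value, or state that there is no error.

Recomputing the run from the initial state:
step 1: x = 2, y = 0
step 2: x = -5, y = -1
step 3: x = 0, y = -1
step 4: x = 8, y = 4
step 5: x = 14, y = 7
step 6: x = 22, y = -2
step 7: x = 24, y = 7
step 8: x = 21, y = 4
step 9: x = 26, y = 4
step 10: x = 35, y = -2
step 11: x = 39, y = 3
step 12: x = 36, y = 2
This matches the printout at every step.

no error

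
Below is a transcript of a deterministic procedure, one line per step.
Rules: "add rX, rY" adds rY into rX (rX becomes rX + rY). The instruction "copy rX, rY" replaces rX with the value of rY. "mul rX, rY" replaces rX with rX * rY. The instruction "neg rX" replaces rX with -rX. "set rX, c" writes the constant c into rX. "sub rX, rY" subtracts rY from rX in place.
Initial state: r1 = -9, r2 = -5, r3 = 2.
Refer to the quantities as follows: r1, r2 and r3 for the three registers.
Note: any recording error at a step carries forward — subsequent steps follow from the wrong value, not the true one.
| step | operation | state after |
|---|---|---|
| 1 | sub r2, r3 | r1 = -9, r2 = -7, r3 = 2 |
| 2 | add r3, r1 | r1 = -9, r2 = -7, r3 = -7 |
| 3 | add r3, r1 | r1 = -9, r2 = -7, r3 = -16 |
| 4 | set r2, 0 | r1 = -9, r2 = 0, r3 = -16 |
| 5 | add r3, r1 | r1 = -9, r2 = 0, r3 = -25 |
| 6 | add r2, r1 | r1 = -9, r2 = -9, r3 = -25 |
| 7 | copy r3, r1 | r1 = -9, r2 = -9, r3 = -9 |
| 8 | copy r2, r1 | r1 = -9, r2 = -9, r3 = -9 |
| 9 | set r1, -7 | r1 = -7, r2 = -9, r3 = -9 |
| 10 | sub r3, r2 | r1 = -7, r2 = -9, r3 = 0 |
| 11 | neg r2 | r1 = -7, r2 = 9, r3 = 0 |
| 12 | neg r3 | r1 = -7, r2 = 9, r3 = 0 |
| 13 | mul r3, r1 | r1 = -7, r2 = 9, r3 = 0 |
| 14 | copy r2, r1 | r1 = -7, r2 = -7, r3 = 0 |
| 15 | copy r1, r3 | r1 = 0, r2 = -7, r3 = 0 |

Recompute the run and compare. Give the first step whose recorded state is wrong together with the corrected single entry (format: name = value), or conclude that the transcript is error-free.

no error

step 1: r2 = -5 - 2 = -7 -> exactly as logged
step 2: r3 = 2 + -9 = -7 -> confirmed correct
step 3: r3 = -7 + -9 = -16 -> agrees with the transcript
step 4: r2 = 0 -> agrees with the transcript
step 5: r3 = -16 + -9 = -25 -> same as recorded
step 6: r2 = 0 + -9 = -9 -> in agreement
step 7: r3 = -9 -> in agreement
step 8: r2 = -9 -> confirmed correct
step 9: r1 = -7 -> checks out
step 10: r3 = -9 - -9 = 0 -> matches
step 11: r2 = -(-9) = 9 -> matches
step 12: r3 = -(0) = 0 -> agrees with the transcript
step 13: r3 = 0 * -7 = 0 -> checks out
step 14: r2 = -7 -> consistent with the transcript
step 15: r1 = 0 -> agrees with the transcript
Nothing is out of place; the run is error-free.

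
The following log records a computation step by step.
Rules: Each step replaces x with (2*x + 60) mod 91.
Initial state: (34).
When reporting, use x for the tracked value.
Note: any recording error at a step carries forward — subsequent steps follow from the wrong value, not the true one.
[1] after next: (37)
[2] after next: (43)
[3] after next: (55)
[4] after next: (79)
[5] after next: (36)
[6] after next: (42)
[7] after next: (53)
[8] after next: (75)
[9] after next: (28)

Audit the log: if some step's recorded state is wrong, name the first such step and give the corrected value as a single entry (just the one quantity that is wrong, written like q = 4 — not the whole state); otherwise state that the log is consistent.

Step 1: x = (2*34 + 60) mod 91 = 37 — in agreement.
Step 2: x = (2*37 + 60) mod 91 = 43 — verified.
Step 3: x = (2*43 + 60) mod 91 = 55 — in agreement.
Step 4: x = (2*55 + 60) mod 91 = 79 — consistent with the log.
Step 5: x = (2*79 + 60) mod 91 = 36 — agrees with the log.
Step 6: x = (2*36 + 60) mod 91 = 41 — this is not what the log shows.
The earliest wrong entry is at step 6: it should read x = 41.

step 6, x = 41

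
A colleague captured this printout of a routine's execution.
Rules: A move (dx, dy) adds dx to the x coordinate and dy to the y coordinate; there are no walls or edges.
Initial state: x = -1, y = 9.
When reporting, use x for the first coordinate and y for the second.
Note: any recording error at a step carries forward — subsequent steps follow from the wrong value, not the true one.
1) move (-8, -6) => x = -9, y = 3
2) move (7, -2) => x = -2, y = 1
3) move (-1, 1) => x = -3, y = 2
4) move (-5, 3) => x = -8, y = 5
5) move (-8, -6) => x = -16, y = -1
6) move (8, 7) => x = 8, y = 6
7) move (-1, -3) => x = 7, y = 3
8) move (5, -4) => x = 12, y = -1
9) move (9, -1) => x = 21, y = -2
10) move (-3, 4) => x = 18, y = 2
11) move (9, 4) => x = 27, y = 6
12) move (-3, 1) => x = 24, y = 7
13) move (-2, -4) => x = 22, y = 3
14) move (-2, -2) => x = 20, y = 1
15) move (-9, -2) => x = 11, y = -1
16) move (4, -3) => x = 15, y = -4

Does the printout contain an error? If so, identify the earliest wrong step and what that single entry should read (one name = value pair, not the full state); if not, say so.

step 6, x = -8

Recomputing the run from the initial state:
step 1: x = -9, y = 3
step 2: x = -2, y = 1
step 3: x = -3, y = 2
step 4: x = -8, y = 5
step 5: x = -16, y = -1
step 6: x = -8, y = 6
step 7: x = -9, y = 3
step 8: x = -4, y = -1
step 9: x = 5, y = -2
step 10: x = 2, y = 2
step 11: x = 11, y = 6
step 12: x = 8, y = 7
step 13: x = 6, y = 3
step 14: x = 4, y = 1
step 15: x = -5, y = -1
step 16: x = -1, y = -4
The first disagreement with the printout is at step 6, where the value should be x = -8.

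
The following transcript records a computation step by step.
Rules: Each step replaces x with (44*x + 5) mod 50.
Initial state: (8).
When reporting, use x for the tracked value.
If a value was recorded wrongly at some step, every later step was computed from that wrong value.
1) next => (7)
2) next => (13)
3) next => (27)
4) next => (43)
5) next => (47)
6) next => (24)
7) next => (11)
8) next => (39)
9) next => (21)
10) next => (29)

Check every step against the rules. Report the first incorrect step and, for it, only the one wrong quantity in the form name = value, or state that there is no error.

Recomputing the run from the initial state:
step 1: x = 7
step 2: x = 13
step 3: x = 27
step 4: x = 43
step 5: x = 47
step 6: x = 23
step 7: x = 17
step 8: x = 3
step 9: x = 37
step 10: x = 33
The first disagreement with the transcript is at step 6, where the value should be x = 23.

step 6, x = 23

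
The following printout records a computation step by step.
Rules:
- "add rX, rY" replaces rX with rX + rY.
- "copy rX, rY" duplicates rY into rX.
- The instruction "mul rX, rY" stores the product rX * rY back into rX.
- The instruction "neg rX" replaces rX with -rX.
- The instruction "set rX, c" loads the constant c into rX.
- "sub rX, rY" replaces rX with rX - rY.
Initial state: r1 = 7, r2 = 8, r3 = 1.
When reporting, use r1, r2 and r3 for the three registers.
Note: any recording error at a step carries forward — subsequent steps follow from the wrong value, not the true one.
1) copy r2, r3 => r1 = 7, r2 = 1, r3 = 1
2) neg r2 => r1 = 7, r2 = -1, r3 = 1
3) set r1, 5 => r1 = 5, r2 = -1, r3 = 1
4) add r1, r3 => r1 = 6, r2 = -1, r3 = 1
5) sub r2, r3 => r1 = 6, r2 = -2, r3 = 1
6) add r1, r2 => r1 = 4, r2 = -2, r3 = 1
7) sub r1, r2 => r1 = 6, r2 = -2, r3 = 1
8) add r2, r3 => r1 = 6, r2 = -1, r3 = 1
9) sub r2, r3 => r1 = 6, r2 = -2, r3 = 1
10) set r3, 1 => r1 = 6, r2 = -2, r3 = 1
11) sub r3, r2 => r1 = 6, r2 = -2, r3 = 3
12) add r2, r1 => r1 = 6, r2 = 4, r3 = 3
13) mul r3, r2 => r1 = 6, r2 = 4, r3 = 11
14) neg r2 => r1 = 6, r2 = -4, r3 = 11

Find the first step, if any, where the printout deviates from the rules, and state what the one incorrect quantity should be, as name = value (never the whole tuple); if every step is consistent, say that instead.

step 1: r2 = 1 -> matches
step 2: r2 = -(1) = -1 -> checks out
step 3: r1 = 5 -> no discrepancy
step 4: r1 = 5 + 1 = 6 -> verified
step 5: r2 = -1 - 1 = -2 -> matches
step 6: r1 = 6 + -2 = 4 -> agrees with the printout
step 7: r1 = 4 - -2 = 6 -> verified
step 8: r2 = -2 + 1 = -1 -> no discrepancy
step 9: r2 = -1 - 1 = -2 -> exactly as logged
step 10: r3 = 1 -> no discrepancy
step 11: r3 = 1 - -2 = 3 -> same as recorded
step 12: r2 = -2 + 6 = 4 -> same as recorded
step 13: r3 = 3 * 4 = 12 -> this is not what the printout shows
First incorrect step: 13; the correct value is r3 = 12.

step 13, r3 = 12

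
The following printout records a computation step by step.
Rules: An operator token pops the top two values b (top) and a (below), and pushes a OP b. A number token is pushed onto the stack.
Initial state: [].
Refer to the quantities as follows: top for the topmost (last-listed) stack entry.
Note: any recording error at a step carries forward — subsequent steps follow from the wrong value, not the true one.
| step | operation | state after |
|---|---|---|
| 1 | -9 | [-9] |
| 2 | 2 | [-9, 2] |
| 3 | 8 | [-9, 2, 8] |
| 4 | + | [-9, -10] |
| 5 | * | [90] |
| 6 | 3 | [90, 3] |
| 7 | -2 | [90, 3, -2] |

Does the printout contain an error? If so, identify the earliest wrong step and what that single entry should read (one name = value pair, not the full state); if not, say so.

step 4, top = 10

1. push -9: top = -9 (in agreement)
2. push 2: top = 2 (consistent with the printout)
3. push 8: top = 8 (matches)
4. 2 + 8 = 10 (a discrepancy with the printout)
The audit stops at step 4: the recorded entry is wrong and should be top = 10.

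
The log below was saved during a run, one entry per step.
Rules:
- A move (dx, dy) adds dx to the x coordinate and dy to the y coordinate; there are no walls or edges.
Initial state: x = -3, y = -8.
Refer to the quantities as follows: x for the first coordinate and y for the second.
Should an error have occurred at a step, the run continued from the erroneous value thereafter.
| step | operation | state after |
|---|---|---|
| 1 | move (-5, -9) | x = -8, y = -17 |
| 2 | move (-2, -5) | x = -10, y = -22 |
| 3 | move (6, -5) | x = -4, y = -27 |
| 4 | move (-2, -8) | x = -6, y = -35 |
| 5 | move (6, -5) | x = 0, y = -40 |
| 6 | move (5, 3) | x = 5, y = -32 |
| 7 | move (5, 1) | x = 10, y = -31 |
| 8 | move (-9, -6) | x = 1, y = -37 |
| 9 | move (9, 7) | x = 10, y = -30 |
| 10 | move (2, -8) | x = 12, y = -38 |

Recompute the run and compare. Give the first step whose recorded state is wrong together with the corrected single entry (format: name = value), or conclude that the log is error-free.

Recomputing the run from the initial state:
step 1: x = -8, y = -17
step 2: x = -10, y = -22
step 3: x = -4, y = -27
step 4: x = -6, y = -35
step 5: x = 0, y = -40
step 6: x = 5, y = -37
step 7: x = 10, y = -36
step 8: x = 1, y = -42
step 9: x = 10, y = -35
step 10: x = 12, y = -43
The first disagreement with the log is at step 6, where the value should be y = -37.

step 6, y = -37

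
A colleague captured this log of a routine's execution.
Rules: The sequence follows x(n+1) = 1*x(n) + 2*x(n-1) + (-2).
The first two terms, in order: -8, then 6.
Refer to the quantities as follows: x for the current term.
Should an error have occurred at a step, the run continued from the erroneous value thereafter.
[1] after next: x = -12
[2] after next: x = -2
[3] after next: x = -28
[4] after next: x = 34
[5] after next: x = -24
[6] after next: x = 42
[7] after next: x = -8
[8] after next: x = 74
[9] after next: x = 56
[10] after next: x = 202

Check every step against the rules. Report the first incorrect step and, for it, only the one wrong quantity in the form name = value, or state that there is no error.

step 4, x = -34

Recomputing the run from the initial state:
step 1: x = -12
step 2: x = -2
step 3: x = -28
step 4: x = -34
step 5: x = -92
step 6: x = -162
step 7: x = -348
step 8: x = -674
step 9: x = -1372
step 10: x = -2722
The first disagreement with the log is at step 4, where the value should be x = -34.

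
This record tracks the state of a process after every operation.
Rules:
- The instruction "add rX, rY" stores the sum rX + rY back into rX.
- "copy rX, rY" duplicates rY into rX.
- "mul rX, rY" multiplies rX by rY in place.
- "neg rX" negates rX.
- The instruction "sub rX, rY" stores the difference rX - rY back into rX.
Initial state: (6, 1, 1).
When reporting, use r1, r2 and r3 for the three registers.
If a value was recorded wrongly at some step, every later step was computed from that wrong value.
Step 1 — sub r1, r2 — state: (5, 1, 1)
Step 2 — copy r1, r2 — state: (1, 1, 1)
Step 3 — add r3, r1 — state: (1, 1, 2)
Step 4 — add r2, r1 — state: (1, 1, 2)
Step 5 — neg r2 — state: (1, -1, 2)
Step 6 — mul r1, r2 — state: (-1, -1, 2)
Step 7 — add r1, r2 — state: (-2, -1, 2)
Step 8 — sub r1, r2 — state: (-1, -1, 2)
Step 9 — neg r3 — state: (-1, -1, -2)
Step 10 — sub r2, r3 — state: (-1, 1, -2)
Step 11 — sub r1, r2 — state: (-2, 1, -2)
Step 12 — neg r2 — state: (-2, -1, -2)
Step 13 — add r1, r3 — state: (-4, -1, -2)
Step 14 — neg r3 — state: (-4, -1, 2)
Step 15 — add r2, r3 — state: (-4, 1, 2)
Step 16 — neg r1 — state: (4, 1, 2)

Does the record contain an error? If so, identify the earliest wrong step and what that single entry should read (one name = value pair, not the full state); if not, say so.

step 4, r2 = 2

Step 1: r1 = 6 - 1 = 5 — consistent with the record.
Step 2: r1 = 1 — exactly as logged.
Step 3: r3 = 1 + 1 = 2 — verified.
Step 4: r2 = 1 + 1 = 2 — first mismatch against the record.
Conclusion: step 4 carries the first error; the entry should be r2 = 2.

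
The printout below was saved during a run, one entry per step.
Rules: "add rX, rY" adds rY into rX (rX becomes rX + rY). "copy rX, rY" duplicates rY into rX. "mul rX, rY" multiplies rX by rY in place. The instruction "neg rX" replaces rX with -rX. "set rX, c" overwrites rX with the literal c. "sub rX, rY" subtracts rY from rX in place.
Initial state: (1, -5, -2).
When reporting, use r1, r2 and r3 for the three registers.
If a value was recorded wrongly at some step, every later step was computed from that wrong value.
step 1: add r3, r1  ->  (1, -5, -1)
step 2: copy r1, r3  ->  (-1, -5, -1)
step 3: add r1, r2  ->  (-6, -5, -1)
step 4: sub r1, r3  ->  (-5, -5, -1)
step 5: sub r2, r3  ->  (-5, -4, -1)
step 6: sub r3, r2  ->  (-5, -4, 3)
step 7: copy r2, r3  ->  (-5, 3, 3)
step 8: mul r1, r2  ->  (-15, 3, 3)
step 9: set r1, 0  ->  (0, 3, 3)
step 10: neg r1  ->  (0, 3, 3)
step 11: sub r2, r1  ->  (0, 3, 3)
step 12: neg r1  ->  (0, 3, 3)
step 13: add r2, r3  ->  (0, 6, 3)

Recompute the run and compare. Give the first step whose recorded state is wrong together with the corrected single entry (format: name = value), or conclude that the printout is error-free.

Recomputing the run from the initial state:
step 1: r1 = 1, r2 = -5, r3 = -1
step 2: r1 = -1, r2 = -5, r3 = -1
step 3: r1 = -6, r2 = -5, r3 = -1
step 4: r1 = -5, r2 = -5, r3 = -1
step 5: r1 = -5, r2 = -4, r3 = -1
step 6: r1 = -5, r2 = -4, r3 = 3
step 7: r1 = -5, r2 = 3, r3 = 3
step 8: r1 = -15, r2 = 3, r3 = 3
step 9: r1 = 0, r2 = 3, r3 = 3
step 10: r1 = 0, r2 = 3, r3 = 3
step 11: r1 = 0, r2 = 3, r3 = 3
step 12: r1 = 0, r2 = 3, r3 = 3
step 13: r1 = 0, r2 = 6, r3 = 3
This matches the printout at every step.

no error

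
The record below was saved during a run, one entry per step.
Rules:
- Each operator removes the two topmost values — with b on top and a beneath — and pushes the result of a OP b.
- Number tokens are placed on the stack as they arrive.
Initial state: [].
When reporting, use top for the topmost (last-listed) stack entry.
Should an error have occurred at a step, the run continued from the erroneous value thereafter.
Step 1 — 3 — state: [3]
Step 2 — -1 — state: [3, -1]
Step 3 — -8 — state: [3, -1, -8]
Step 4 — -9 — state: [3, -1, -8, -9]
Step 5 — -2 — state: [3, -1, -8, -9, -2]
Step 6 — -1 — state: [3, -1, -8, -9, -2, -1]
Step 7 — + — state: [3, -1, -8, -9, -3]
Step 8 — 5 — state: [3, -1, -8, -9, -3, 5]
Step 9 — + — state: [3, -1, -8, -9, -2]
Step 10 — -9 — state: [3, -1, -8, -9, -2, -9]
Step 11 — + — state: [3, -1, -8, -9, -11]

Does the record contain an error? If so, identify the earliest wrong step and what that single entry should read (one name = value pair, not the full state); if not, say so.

step 9, top = 2

step 1: push 3: top = 3 -> checks out
step 2: push -1: top = -1 -> agrees with the record
step 3: push -8: top = -8 -> checks out
step 4: push -9: top = -9 -> matches
step 5: push -2: top = -2 -> exactly as logged
step 6: push -1: top = -1 -> in agreement
step 7: -2 + -1 = -3 -> consistent with the record
step 8: push 5: top = 5 -> same as recorded
step 9: -3 + 5 = 2 -> not what was recorded
The earliest wrong entry is at step 9: it should read top = 2.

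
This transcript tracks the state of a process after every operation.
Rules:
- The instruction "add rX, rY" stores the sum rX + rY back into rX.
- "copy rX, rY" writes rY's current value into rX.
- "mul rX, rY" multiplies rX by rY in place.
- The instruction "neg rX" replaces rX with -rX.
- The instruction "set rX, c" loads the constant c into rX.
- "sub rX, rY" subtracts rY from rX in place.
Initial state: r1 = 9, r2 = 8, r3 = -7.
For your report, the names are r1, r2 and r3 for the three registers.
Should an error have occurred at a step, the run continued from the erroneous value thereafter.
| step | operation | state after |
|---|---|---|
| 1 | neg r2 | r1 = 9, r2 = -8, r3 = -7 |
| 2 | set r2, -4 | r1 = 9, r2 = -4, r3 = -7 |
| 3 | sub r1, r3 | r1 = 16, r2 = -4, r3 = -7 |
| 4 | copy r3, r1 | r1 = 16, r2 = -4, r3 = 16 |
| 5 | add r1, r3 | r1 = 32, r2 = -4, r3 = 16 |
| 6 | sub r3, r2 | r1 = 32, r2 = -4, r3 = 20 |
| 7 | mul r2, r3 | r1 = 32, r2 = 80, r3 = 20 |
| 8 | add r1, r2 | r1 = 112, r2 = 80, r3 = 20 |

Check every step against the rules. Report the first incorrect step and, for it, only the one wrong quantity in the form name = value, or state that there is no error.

step 7, r2 = -80

Step 1: r2 = -(8) = -8 — no discrepancy.
Step 2: r2 = -4 — matches.
Step 3: r1 = 9 - -7 = 16 — confirmed correct.
Step 4: r3 = 16 — consistent with the transcript.
Step 5: r1 = 16 + 16 = 32 — in agreement.
Step 6: r3 = 16 - -4 = 20 — no discrepancy.
Step 7: r2 = -4 * 20 = -80 — first mismatch against the transcript.
Step 7 is the first one off; corrected, r2 = -80.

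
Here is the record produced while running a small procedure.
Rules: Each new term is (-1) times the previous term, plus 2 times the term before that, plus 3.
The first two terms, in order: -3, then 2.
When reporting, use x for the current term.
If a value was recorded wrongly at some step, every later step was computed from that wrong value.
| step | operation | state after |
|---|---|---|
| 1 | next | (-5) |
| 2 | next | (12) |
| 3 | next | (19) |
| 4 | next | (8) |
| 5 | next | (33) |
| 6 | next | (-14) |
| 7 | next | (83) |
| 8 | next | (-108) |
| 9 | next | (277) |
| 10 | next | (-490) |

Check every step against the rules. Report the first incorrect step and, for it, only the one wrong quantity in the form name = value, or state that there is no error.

Recomputing the run from the initial state:
step 1: x = -5
step 2: x = 12
step 3: x = -19
step 4: x = 46
step 5: x = -81
step 6: x = 176
step 7: x = -335
step 8: x = 690
step 9: x = -1357
step 10: x = 2740
The first disagreement with the record is at step 3, where the value should be x = -19.

step 3, x = -19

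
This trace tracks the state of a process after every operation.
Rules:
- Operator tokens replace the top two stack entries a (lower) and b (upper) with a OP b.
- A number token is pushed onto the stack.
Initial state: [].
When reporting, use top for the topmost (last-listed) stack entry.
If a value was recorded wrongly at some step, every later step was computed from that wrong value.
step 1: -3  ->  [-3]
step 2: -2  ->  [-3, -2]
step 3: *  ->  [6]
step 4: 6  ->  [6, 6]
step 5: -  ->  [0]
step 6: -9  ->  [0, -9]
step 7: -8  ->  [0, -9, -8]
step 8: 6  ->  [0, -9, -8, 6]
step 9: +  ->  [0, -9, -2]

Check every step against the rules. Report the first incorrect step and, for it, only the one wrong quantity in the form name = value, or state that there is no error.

no error

Recomputing the run from the initial state:
step 1: [-3]
step 2: [-3, -2]
step 3: [6]
step 4: [6, 6]
step 5: [0]
step 6: [0, -9]
step 7: [0, -9, -8]
step 8: [0, -9, -8, 6]
step 9: [0, -9, -2]
This matches the trace at every step.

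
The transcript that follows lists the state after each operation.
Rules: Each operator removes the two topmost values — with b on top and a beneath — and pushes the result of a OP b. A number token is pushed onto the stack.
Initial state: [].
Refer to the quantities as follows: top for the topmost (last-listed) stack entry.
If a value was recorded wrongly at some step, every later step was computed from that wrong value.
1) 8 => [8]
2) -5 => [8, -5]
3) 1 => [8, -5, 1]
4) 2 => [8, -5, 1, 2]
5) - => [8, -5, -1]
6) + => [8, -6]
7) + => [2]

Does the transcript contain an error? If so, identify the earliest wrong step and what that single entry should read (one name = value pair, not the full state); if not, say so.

1. push 8: top = 8 (consistent with the transcript)
2. push -5: top = -5 (checks out)
3. push 1: top = 1 (matches)
4. push 2: top = 2 (checks out)
5. 1 - 2 = -1 (consistent with the transcript)
6. -5 + -1 = -6 (no discrepancy)
7. 8 + -6 = 2 (same as recorded)
All entries verified; no error found.

no error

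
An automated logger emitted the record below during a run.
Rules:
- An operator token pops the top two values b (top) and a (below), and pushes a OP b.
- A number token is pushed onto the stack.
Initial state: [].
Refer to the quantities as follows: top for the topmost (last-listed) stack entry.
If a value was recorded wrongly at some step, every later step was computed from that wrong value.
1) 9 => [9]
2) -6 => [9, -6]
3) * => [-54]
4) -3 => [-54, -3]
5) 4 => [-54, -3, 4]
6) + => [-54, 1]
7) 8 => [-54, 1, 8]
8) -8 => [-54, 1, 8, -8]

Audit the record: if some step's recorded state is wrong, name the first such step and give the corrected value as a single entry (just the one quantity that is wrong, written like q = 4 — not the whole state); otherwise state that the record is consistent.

Recomputing the run from the initial state:
step 1: [9]
step 2: [9, -6]
step 3: [-54]
step 4: [-54, -3]
step 5: [-54, -3, 4]
step 6: [-54, 1]
step 7: [-54, 1, 8]
step 8: [-54, 1, 8, -8]
This matches the record at every step.

no error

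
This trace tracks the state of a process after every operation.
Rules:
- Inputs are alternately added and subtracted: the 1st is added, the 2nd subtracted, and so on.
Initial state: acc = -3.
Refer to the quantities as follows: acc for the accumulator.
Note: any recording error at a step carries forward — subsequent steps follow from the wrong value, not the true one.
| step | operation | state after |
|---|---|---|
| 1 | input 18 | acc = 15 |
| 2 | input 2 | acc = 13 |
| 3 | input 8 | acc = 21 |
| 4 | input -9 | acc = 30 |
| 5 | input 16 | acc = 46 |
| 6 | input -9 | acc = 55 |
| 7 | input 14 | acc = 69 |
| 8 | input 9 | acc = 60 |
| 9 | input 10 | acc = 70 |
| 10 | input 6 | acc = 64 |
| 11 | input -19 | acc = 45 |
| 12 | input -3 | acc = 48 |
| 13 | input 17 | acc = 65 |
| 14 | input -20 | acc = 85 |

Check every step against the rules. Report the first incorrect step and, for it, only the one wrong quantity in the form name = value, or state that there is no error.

1. acc = -3 + 18 = 15 (consistent with the trace)
2. acc = 15 - 2 = 13 (checks out)
3. acc = 13 + 8 = 21 (exactly as logged)
4. acc = 21 - -9 = 30 (verified)
5. acc = 30 + 16 = 46 (in agreement)
6. acc = 46 - -9 = 55 (matches)
7. acc = 55 + 14 = 69 (no discrepancy)
8. acc = 69 - 9 = 60 (in agreement)
9. acc = 60 + 10 = 70 (same as recorded)
10. acc = 70 - 6 = 64 (matches)
11. acc = 64 + -19 = 45 (verified)
12. acc = 45 - -3 = 48 (checks out)
13. acc = 48 + 17 = 65 (no discrepancy)
14. acc = 65 - -20 = 85 (matches)
No step deviates from the rules.

no error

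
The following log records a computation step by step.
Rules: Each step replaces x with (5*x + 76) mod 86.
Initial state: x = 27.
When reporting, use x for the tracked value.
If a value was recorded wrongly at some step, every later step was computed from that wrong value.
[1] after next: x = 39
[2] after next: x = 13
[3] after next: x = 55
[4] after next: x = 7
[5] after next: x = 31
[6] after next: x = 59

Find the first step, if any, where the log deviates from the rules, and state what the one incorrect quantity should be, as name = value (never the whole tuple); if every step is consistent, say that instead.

Recomputing the run from the initial state:
step 1: x = 39
step 2: x = 13
step 3: x = 55
step 4: x = 7
step 5: x = 25
step 6: x = 29
The first disagreement with the log is at step 5, where the value should be x = 25.

step 5, x = 25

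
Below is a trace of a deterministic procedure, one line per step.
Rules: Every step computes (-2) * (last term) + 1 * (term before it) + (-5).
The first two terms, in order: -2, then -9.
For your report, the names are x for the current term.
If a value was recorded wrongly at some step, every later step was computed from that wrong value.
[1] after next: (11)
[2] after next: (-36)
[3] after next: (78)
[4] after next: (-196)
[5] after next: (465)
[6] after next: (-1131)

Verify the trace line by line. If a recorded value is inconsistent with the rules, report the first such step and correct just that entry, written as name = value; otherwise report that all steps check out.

step 1: x = -2*(-9) + (1)*(-2) + (-5) = 11 -> exactly as logged
step 2: x = -2*(11) + (1)*(-9) + (-5) = -36 -> verified
step 3: x = -2*(-36) + (1)*(11) + (-5) = 78 -> exactly as logged
step 4: x = -2*(78) + (1)*(-36) + (-5) = -197 -> the trace has a different value
First incorrect step: 4; the correct value is x = -197.

step 4, x = -197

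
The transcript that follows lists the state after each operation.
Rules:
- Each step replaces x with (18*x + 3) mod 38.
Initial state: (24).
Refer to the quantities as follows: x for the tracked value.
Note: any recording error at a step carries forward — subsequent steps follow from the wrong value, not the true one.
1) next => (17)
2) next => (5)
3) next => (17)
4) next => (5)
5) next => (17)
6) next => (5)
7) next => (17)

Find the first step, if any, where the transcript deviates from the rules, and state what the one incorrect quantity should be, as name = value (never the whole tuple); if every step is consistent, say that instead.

1. x = (18*24 + 3) mod 38 = 17 (confirmed correct)
2. x = (18*17 + 3) mod 38 = 5 (in agreement)
3. x = (18*5 + 3) mod 38 = 17 (agrees with the transcript)
4. x = (18*17 + 3) mod 38 = 5 (agrees with the transcript)
5. x = (18*5 + 3) mod 38 = 17 (matches)
6. x = (18*17 + 3) mod 38 = 5 (exactly as logged)
7. x = (18*5 + 3) mod 38 = 17 (no discrepancy)
The whole run recomputes cleanly — no discrepancies.

no error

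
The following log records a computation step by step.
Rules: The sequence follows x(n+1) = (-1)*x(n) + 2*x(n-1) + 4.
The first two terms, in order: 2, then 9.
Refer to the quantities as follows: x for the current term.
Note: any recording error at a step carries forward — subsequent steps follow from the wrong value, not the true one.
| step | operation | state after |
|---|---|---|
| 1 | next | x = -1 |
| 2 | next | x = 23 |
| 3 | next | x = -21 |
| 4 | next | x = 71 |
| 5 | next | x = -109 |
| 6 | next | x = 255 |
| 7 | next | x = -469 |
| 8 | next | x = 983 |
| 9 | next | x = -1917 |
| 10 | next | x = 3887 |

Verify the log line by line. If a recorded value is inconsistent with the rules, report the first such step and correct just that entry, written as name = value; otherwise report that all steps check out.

no error

step 1: x = -1*(9) + (2)*(2) + (4) = -1 -> matches
step 2: x = -1*(-1) + (2)*(9) + (4) = 23 -> consistent with the log
step 3: x = -1*(23) + (2)*(-1) + (4) = -21 -> in agreement
step 4: x = -1*(-21) + (2)*(23) + (4) = 71 -> checks out
step 5: x = -1*(71) + (2)*(-21) + (4) = -109 -> confirmed correct
step 6: x = -1*(-109) + (2)*(71) + (4) = 255 -> agrees with the log
step 7: x = -1*(255) + (2)*(-109) + (4) = -469 -> consistent with the log
step 8: x = -1*(-469) + (2)*(255) + (4) = 983 -> consistent with the log
step 9: x = -1*(983) + (2)*(-469) + (4) = -1917 -> checks out
step 10: x = -1*(-1917) + (2)*(983) + (4) = 3887 -> in agreement
The whole run recomputes cleanly — no discrepancies.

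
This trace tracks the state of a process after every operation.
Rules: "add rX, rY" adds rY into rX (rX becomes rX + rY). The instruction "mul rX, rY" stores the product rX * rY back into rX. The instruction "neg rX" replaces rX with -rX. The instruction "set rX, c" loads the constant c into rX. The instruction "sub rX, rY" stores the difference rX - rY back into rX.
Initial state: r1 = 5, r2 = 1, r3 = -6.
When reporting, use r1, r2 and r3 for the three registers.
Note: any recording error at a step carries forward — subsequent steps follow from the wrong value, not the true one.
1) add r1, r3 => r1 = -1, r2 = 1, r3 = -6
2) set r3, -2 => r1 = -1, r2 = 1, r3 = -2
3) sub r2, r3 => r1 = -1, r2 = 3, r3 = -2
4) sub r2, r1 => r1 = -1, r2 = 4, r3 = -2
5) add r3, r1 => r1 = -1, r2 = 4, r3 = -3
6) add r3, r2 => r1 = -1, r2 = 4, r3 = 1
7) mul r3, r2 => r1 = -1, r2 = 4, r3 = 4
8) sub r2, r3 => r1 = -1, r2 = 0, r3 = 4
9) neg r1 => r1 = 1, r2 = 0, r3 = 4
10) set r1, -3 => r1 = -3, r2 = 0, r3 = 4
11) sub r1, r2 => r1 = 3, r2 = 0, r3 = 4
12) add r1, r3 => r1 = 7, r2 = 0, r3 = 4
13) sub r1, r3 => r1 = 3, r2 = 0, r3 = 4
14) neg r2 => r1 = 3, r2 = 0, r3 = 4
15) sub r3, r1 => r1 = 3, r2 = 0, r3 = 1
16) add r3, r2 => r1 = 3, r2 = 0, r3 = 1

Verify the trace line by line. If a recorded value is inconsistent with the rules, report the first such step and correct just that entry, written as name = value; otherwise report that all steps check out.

Step 1: r1 = 5 + -6 = -1 — verified.
Step 2: r3 = -2 — checks out.
Step 3: r2 = 1 - -2 = 3 — same as recorded.
Step 4: r2 = 3 - -1 = 4 — consistent with the trace.
Step 5: r3 = -2 + -1 = -3 — exactly as logged.
Step 6: r3 = -3 + 4 = 1 — exactly as logged.
Step 7: r3 = 1 * 4 = 4 — in agreement.
Step 8: r2 = 4 - 4 = 0 — in agreement.
Step 9: r1 = -(-1) = 1 — verified.
Step 10: r1 = -3 — confirmed correct.
Step 11: r1 = -3 - 0 = -3 — not what was recorded.
First incorrect step: 11; the correct value is r1 = -3.

step 11, r1 = -3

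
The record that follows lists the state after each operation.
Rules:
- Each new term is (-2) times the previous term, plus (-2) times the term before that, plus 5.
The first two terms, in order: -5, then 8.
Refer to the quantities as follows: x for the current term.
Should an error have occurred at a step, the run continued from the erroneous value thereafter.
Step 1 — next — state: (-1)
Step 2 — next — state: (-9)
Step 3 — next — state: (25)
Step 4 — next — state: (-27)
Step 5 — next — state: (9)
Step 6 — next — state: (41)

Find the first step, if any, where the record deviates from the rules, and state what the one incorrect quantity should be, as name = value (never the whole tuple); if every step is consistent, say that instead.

no error

1. x = -2*(8) + (-2)*(-5) + (5) = -1 (same as recorded)
2. x = -2*(-1) + (-2)*(8) + (5) = -9 (in agreement)
3. x = -2*(-9) + (-2)*(-1) + (5) = 25 (consistent with the record)
4. x = -2*(25) + (-2)*(-9) + (5) = -27 (agrees with the record)
5. x = -2*(-27) + (-2)*(25) + (5) = 9 (same as recorded)
6. x = -2*(9) + (-2)*(-27) + (5) = 41 (no discrepancy)
Each recorded entry agrees with the recomputation.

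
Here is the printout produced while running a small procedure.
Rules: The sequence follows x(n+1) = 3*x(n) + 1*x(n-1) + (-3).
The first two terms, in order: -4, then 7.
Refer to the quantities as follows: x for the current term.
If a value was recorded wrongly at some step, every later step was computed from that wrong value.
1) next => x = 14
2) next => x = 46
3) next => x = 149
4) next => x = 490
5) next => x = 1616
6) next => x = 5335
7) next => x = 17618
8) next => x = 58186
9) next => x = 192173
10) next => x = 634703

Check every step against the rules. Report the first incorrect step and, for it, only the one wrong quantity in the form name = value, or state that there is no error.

Recomputing the run from the initial state:
step 1: x = 14
step 2: x = 46
step 3: x = 149
step 4: x = 490
step 5: x = 1616
step 6: x = 5335
step 7: x = 17618
step 8: x = 58186
step 9: x = 192173
step 10: x = 634702
The first disagreement with the printout is at step 10, where the value should be x = 634702.

step 10, x = 634702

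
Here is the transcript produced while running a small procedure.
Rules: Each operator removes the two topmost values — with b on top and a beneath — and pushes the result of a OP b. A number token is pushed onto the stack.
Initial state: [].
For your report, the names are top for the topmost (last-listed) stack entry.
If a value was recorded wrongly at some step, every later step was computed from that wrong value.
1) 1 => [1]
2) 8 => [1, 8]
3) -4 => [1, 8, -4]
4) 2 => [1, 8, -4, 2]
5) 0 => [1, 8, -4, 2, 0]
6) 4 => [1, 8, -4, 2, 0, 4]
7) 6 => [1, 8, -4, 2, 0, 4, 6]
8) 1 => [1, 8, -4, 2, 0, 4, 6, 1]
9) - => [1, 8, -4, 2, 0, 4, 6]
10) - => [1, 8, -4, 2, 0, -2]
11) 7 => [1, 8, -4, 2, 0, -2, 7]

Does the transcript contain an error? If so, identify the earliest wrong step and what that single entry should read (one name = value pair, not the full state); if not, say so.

Step 1: push 1: top = 1 — agrees with the transcript.
Step 2: push 8: top = 8 — verified.
Step 3: push -4: top = -4 — checks out.
Step 4: push 2: top = 2 — no discrepancy.
Step 5: push 0: top = 0 — checks out.
Step 6: push 4: top = 4 — no discrepancy.
Step 7: push 6: top = 6 — checks out.
Step 8: push 1: top = 1 — verified.
Step 9: 6 - 1 = 5 — this is not what the transcript shows.
Conclusion: step 9 carries the first error; the entry should be top = 5.

step 9, top = 5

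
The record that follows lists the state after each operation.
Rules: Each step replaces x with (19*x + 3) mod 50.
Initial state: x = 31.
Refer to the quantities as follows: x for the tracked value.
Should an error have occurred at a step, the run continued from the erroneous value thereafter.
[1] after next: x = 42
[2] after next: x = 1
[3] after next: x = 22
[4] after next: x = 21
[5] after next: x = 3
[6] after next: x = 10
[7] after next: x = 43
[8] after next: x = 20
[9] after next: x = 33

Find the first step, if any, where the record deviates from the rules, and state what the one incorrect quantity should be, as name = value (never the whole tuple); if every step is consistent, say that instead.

step 5, x = 2

Recomputing the run from the initial state:
step 1: x = 42
step 2: x = 1
step 3: x = 22
step 4: x = 21
step 5: x = 2
step 6: x = 41
step 7: x = 32
step 8: x = 11
step 9: x = 12
The first disagreement with the record is at step 5, where the value should be x = 2.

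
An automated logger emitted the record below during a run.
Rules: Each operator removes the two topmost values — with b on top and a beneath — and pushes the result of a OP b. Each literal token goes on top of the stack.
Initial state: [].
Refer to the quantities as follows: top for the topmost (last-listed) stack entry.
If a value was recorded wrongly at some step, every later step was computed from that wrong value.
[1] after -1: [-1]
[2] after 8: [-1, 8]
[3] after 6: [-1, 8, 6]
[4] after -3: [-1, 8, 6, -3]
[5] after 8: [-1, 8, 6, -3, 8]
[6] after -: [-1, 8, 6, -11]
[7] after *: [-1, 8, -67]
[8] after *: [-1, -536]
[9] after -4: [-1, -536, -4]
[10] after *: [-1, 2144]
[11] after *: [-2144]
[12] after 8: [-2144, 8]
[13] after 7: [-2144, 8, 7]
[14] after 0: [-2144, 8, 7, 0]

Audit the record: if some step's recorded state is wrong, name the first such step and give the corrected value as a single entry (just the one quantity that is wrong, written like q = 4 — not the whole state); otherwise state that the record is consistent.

step 7, top = -66

Recomputing the run from the initial state:
step 1: [-1]
step 2: [-1, 8]
step 3: [-1, 8, 6]
step 4: [-1, 8, 6, -3]
step 5: [-1, 8, 6, -3, 8]
step 6: [-1, 8, 6, -11]
step 7: [-1, 8, -66]
step 8: [-1, -528]
step 9: [-1, -528, -4]
step 10: [-1, 2112]
step 11: [-2112]
step 12: [-2112, 8]
step 13: [-2112, 8, 7]
step 14: [-2112, 8, 7, 0]
The first disagreement with the record is at step 7, where the value should be top = -66.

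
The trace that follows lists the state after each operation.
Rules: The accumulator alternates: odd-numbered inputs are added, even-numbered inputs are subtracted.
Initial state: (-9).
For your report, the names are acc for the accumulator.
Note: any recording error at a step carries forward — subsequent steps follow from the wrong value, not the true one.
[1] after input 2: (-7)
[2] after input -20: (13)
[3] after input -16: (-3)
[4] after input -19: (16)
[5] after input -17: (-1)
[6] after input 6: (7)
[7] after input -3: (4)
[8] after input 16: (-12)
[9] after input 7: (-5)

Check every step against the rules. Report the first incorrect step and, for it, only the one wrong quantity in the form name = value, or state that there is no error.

step 6, acc = -7

Recomputing the run from the initial state:
step 1: acc = -7
step 2: acc = 13
step 3: acc = -3
step 4: acc = 16
step 5: acc = -1
step 6: acc = -7
step 7: acc = -10
step 8: acc = -26
step 9: acc = -19
The first disagreement with the trace is at step 6, where the value should be acc = -7.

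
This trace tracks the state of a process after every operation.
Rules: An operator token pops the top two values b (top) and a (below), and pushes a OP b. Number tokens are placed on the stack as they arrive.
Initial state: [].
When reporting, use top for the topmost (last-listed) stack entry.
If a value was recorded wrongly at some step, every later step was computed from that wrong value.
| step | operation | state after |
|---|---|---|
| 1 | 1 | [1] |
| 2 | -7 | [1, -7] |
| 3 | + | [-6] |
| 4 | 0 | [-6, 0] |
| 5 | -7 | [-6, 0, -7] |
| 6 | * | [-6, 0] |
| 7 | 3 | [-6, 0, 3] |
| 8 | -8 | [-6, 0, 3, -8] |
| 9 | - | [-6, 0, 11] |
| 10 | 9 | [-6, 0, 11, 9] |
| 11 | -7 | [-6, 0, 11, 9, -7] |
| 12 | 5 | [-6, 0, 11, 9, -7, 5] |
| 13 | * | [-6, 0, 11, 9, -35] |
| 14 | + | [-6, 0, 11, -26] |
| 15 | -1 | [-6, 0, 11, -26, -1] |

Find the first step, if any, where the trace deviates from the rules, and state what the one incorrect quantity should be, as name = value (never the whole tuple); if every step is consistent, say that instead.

no error

1. push 1: top = 1 (verified)
2. push -7: top = -7 (no discrepancy)
3. 1 + -7 = -6 (verified)
4. push 0: top = 0 (verified)
5. push -7: top = -7 (confirmed correct)
6. 0 * -7 = 0 (consistent with the trace)
7. push 3: top = 3 (exactly as logged)
8. push -8: top = -8 (agrees with the trace)
9. 3 - -8 = 11 (same as recorded)
10. push 9: top = 9 (agrees with the trace)
11. push -7: top = -7 (consistent with the trace)
12. push 5: top = 5 (consistent with the trace)
13. -7 * 5 = -35 (in agreement)
14. 9 + -35 = -26 (same as recorded)
15. push -1: top = -1 (no discrepancy)
The whole run recomputes cleanly — no discrepancies.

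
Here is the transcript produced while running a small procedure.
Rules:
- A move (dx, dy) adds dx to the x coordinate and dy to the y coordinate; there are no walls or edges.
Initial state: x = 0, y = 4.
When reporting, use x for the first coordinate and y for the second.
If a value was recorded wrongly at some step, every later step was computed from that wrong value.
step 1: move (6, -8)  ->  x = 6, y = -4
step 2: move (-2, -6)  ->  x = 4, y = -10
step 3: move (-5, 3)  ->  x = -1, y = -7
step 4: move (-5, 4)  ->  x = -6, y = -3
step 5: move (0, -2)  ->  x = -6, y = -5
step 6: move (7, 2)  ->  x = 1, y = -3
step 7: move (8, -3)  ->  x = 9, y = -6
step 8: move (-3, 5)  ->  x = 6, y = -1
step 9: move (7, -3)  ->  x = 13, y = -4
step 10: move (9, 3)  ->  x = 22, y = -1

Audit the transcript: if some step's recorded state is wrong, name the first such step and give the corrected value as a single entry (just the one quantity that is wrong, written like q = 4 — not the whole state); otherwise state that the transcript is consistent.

no error

1. x = 0 + (6) = 6, y = 4 + (-8) = -4 (agrees with the transcript)
2. x = 6 + (-2) = 4, y = -4 + (-6) = -10 (exactly as logged)
3. x = 4 + (-5) = -1, y = -10 + (3) = -7 (consistent with the transcript)
4. x = -1 + (-5) = -6, y = -7 + (4) = -3 (no discrepancy)
5. x = -6 + (0) = -6, y = -3 + (-2) = -5 (same as recorded)
6. x = -6 + (7) = 1, y = -5 + (2) = -3 (verified)
7. x = 1 + (8) = 9, y = -3 + (-3) = -6 (verified)
8. x = 9 + (-3) = 6, y = -6 + (5) = -1 (checks out)
9. x = 6 + (7) = 13, y = -1 + (-3) = -4 (in agreement)
10. x = 13 + (9) = 22, y = -4 + (3) = -1 (verified)
Nothing is out of place; the run is error-free.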